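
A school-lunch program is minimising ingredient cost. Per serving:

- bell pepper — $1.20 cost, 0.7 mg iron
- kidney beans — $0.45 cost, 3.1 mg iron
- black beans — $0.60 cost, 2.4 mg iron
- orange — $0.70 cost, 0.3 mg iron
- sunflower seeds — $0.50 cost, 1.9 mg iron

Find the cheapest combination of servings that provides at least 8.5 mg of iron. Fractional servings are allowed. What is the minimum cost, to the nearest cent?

$1.23

Cost per mg of iron: kidney beans $0.1452, black beans $0.2500, sunflower seeds $0.2632, bell pepper $1.7143, orange $2.3333.
With no serving limits, use only kidney beans: 8.5 mg / 3.1 mg = 2.742 servings × $0.45 = $1.23.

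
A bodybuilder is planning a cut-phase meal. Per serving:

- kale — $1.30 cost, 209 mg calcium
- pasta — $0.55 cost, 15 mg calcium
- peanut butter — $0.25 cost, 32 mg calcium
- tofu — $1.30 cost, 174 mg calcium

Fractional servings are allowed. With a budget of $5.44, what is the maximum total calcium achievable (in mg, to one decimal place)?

Calcium per dollar: kale 160.8, tofu 133.8, peanut butter 128, pasta 27.27.
With no serving limits, spend the whole cost allowance on kale: $5.44 / $1.30 × 209 mg = 874.6 mg.

874.6 mg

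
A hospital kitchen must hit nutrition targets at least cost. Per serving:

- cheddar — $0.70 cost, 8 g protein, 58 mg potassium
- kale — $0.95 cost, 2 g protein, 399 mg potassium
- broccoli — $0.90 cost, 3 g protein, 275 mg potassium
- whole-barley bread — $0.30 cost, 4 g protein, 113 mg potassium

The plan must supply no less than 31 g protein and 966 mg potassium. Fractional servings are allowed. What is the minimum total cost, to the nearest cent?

$2.54

Compare the cost at each extreme point of the feasible region.
cheddar only: max(31/8, 966/58) = 16.66 servings → $11.66.
kale only: max(31/2, 966/399) = 15.5 servings → $14.72.
broccoli only: max(31/3, 966/275) = 10.33 servings → $9.30.
whole-barley bread only: max(31/4, 966/113) = 8.549 servings → $2.56.
cheddar + kale with both tight: 3.393 servings and 1.928 servings → $4.21.
cheddar + broccoli with both tight: 2.777 servings and 2.927 servings → $4.58.
cheddar + whole-barley bread: intersection lies outside the first quadrant.
kale + broccoli with both targets exact would need a negative amount; discard.
kale + whole-barley bread with both tight: 0.2635 servings and 7.618 servings → $2.54.
broccoli + whole-barley bread with both tight: 0.4744 servings and 7.394 servings → $2.65.
Cheapest feasible corner: $2.54.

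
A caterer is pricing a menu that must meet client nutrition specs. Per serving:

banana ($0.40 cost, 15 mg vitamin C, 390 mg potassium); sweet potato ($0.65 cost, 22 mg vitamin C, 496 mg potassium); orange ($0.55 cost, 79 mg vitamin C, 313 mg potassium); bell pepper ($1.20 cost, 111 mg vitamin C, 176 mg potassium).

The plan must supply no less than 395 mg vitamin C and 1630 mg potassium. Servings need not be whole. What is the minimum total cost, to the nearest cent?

$2.81

Check every corner: each single food scaled to meet both minima, and each pair solved so both constraints bind.
banana only: max(395/15, 1630/390) = 26.33 servings → $10.53.
sweet potato only: max(395/22, 1630/496) = 17.95 servings → $11.67.
orange only: max(395/79, 1630/313) = 5.208 servings → $2.86.
bell pepper only: max(395/111, 1630/176) = 9.261 servings → $11.11.
banana + sweet potato: the both-tight solution has a negative serving — not a feasible corner.
banana + orange with both tight: 0.1966 servings and 4.963 servings → $2.81.
banana + bell pepper with both tight: 2.741 servings and 3.188 servings → $4.92.
sweet potato + orange with both tight: 0.159 servings and 4.956 servings → $2.83.
sweet potato + bell pepper with both tight: 2.177 servings and 3.127 servings → $5.17.
orange + bell pepper: the both-tight solution has a negative serving — not a feasible corner.
The minimum over all feasible corners is $2.81.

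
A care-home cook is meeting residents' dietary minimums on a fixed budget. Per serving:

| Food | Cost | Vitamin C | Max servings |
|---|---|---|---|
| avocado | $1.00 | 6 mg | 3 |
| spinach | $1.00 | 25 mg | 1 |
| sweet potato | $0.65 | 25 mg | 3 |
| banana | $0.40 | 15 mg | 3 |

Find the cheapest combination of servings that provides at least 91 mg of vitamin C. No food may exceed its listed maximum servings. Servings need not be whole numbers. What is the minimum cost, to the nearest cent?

Cost per mg of vitamin C: sweet potato $0.0260, banana $0.0267, spinach $0.0400, avocado $0.1667.
Take 3 servings of sweet potato: +75.0 mg vitamin C for $1.95 (total $1.95, still need 16.0 mg).
Take 1.067 servings of banana: +16.0 mg vitamin C for $0.43 (total $2.38, still need 0.0 mg).
Filling from the cheapest source first is optimal under one linear minimum: $2.38.

$2.38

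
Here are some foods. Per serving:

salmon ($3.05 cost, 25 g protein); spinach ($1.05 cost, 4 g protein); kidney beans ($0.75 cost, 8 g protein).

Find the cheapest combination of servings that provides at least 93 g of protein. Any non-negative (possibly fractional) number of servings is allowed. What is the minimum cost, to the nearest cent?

Cost per g of protein: kidney beans $0.0938, salmon $0.1220, spinach $0.2625.
With no serving limits, use only kidney beans: 93 g / 8 g = 11.62 servings × $0.75 = $8.72.

$8.72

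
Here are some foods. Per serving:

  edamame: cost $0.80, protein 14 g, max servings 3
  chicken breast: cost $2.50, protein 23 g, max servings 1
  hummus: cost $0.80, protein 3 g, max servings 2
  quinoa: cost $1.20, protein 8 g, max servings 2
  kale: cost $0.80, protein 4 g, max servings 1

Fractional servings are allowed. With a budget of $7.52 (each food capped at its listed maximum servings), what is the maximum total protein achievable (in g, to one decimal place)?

Protein per dollar: edamame 17.5, chicken breast 9.2, quinoa 6.667, kale 5, hummus 3.75.
Take 3 servings of edamame: spends $2.40, +42.0 g protein (running total 42.0 g).
Take 1 serving of chicken breast: spends $2.50, +23.0 g protein (running total 65.0 g).
Take 2 servings of quinoa: spends $2.40, +16.0 g protein (running total 81.0 g).
Take 0.275 servings of kale: spends $0.22, +1.1 g protein (running total 82.1 g).
Filling greedily by protein-per-dollar is optimal for one linear limit, giving 82.1 g.

82.1 g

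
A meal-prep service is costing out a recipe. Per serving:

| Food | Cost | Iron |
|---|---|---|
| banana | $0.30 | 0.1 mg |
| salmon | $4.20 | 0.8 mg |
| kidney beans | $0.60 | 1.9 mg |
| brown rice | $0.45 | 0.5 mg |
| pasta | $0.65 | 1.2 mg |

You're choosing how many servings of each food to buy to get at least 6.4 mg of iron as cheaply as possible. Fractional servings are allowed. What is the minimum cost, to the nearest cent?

$2.02

Cost per mg of iron: kidney beans $0.3158, pasta $0.5417, brown rice $0.9000, banana $3.0000, salmon $5.2500.
With no serving limits, use only kidney beans: 6.4 mg / 1.9 mg = 3.368 servings × $0.60 = $2.02.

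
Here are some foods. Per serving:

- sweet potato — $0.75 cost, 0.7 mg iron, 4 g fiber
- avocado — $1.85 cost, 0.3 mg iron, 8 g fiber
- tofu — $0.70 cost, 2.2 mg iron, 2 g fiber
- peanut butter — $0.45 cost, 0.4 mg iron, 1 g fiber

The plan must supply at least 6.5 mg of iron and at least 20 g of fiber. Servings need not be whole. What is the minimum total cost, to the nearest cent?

Minimising a linear cost over {iron ≥ 6.5, fiber ≥ 20, servings ≥ 0} — the optimum is at a vertex, using one or two foods.
sweet potato only: max(6.5/0.7, 20/4) = 9.286 servings → $6.96.
avocado only: max(6.5/0.3, 20/8) = 21.67 servings → $40.08.
tofu only: max(6.5/2.2, 20/2) = 10 servings → $7.00.
peanut butter only: max(6.5/0.4, 20/1) = 20 servings → $9.00.
sweet potato + avocado: intersection lies outside the first quadrant.
sweet potato + tofu with both tight: 4.189 servings and 1.622 servings → $4.28.
sweet potato + peanut butter with both tight: 1.667 servings and 13.33 servings → $7.25.
avocado + tofu with both tight: 1.824 servings and 2.706 servings → $5.27.
avocado + peanut butter with both tight: 0.5172 servings and 15.86 servings → $8.09.
tofu + peanut butter: the both-tight solution has a negative serving — not a feasible corner.
So the least-cost plan costs $4.28.

$4.28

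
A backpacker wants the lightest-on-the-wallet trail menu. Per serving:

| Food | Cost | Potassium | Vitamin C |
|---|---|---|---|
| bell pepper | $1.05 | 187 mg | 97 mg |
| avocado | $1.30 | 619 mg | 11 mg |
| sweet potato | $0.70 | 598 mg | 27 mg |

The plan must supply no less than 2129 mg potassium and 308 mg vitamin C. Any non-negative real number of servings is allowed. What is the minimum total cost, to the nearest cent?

$4.48

bell pepper only: max(2129/187, 308/97) = 11.39 servings → $11.95.
avocado only: max(2129/619, 308/11) = 28 servings → $36.40.
sweet potato only: max(2129/598, 308/27) = 11.41 servings → $7.99.
bell pepper + avocado with both tight: 2.884 servings and 2.568 servings → $6.37.
bell pepper + sweet potato with both tight: 2.393 servings and 2.812 servings → $4.48.
avocado + sweet potato: intersection lies outside the first quadrant.
Cheapest feasible corner: $4.48.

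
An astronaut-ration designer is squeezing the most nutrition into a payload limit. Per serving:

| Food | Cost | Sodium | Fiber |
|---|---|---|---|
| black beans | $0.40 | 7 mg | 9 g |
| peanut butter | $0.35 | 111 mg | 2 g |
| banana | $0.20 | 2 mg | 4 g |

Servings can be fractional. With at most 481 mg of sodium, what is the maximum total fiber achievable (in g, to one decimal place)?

962.0 g

Fiber per mg sodium: banana 2, black beans 1.286, peanut butter 0.01802.
With no serving limits, spend the whole sodium allowance on banana: 481 mg / 2 mg × 4 g = 962.0 g.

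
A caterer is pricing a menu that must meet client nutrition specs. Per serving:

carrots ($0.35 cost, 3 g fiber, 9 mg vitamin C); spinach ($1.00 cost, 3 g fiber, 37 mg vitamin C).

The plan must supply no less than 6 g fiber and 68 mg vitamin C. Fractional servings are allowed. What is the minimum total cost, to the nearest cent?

$1.86

The cheapest plan sits at a corner of the feasible region — with two constraints it uses at most two foods.
carrots only: max(6/3, 68/9) = 7.556 servings → $2.64.
spinach only: max(6/3, 68/37) = 2 servings → $2.00.
carrots + spinach with both tight: 0.2143 servings and 1.786 servings → $1.86.
The minimum over all feasible corners is $1.86.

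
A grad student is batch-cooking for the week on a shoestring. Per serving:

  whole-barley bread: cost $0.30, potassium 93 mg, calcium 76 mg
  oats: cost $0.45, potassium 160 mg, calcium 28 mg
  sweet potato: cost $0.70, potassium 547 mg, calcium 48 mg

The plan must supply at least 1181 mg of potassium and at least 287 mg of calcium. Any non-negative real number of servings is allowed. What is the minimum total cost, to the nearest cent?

$2.00

At the optimum either one food covers both requirements or two foods hit both targets exactly; no other combination can be cheaper.
whole-barley bread only: max(1181/93, 287/76) = 12.7 servings → $3.81.
oats only: max(1181/160, 287/28) = 10.25 servings → $4.61.
sweet potato only: max(1181/547, 287/48) = 5.979 servings → $4.19.
whole-barley bread + oats with both tight: 1.345 servings and 6.6 servings → $3.37.
whole-barley bread + sweet potato with both tight: 2.703 servings and 1.699 servings → $2.00.
oats + sweet potato: the both-tight solution has a negative serving — not a feasible corner.
Cheapest feasible corner: $2.00.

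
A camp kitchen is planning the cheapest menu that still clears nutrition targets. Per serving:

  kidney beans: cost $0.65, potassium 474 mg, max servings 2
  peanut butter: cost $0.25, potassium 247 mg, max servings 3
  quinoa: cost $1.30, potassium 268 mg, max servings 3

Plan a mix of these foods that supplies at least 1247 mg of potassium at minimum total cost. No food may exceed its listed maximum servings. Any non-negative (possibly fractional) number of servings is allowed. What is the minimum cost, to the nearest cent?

Cost per mg of potassium: peanut butter $0.0010, kidney beans $0.0014, quinoa $0.0049.
Take 3 servings of peanut butter: +741.0 mg potassium for $0.75 (total $0.75, still need 506.0 mg).
Take 1.068 servings of kidney beans: +506.0 mg potassium for $0.69 (total $1.44, still need 0.0 mg).
Filling from the cheapest source first is optimal under one linear minimum: $1.44.

$1.44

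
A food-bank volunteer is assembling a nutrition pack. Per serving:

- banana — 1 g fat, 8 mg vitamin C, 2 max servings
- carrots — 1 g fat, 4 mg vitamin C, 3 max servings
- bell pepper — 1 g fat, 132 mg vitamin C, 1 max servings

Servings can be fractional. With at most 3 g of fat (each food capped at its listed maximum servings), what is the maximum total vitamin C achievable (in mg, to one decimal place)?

148.0 mg

Vitamin C per g fat: bell pepper 132, banana 8, carrots 4.
Take 1 serving of bell pepper: uses 1 g fat, +132.0 mg vitamin C (running total 132.0 mg).
Take 2 servings of banana: uses 2 g fat, +16.0 mg vitamin C (running total 148.0 mg).
Filling greedily by vitamin C-per-g fat is optimal for one linear limit, giving 148.0 mg.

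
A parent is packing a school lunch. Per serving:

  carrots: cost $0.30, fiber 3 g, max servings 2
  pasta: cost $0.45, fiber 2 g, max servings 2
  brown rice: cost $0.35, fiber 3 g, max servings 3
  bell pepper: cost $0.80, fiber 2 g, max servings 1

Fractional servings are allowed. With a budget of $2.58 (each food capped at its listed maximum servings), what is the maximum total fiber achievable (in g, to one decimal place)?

19.1 g

Fiber per dollar: carrots 10, brown rice 8.571, pasta 4.444, bell pepper 2.5.
Take 2 servings of carrots: spends $0.60, +6.0 g fiber (running total 6.0 g).
Take 3 servings of brown rice: spends $1.05, +9.0 g fiber (running total 15.0 g).
Take 2 servings of pasta: spends $0.90, +4.0 g fiber (running total 19.0 g).
Take 0.0375 servings of bell pepper: spends $0.03, +0.1 g fiber (running total 19.1 g).
Greedy by best ratio exhausts the cost allowance optimally: 19.1 g.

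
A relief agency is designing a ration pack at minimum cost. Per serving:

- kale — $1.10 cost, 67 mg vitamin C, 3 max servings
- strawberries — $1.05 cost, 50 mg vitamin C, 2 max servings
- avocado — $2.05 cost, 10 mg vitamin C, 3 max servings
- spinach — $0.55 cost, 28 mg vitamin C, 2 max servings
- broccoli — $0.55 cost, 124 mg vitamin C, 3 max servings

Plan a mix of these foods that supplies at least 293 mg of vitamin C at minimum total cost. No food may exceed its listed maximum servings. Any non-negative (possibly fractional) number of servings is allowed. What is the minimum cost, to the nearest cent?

Cost per mg of vitamin C: broccoli $0.0044, kale $0.0164, spinach $0.0196, strawberries $0.0210, avocado $0.2050.
Take 2.363 servings of broccoli: +293.0 mg vitamin C for $1.30 (total $1.30, still need 0.0 mg).
Filling from the cheapest source first is optimal under one linear minimum: $1.30.

$1.30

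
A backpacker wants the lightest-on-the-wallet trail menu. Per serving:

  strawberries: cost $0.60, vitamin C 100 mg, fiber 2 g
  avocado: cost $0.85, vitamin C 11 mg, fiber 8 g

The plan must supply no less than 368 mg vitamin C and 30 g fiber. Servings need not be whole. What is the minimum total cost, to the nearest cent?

Check every corner: each single food scaled to meet both minima, and each pair solved so both constraints bind.
strawberries only: max(368/100, 30/2) = 15 servings → $9.00.
avocado only: max(368/11, 30/8) = 33.45 servings → $28.44.
strawberries + avocado with both tight: 3.36 servings and 2.91 servings → $4.49.
So the least-cost plan costs $4.49.

$4.49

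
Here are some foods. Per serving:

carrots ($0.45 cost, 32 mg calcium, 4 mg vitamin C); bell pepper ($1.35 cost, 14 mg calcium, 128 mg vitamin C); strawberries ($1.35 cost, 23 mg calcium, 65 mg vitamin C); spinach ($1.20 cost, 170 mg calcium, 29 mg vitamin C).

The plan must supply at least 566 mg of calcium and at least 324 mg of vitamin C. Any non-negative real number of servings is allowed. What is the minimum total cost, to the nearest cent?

$6.26

For a min-cost LP with two ≥-constraints, a basic feasible solution has at most two positive variables.
carrots only: max(566/32, 324/4) = 81 servings → $36.45.
bell pepper only: max(566/14, 324/128) = 40.43 servings → $54.58.
strawberries only: max(566/23, 324/65) = 24.61 servings → $33.22.
spinach only: max(566/170, 324/29) = 11.17 servings → $13.41.
carrots + bell pepper with both tight: 16.81 servings and 2.006 servings → $10.27.
carrots + strawberries with both tight: 14.76 servings and 4.076 servings → $12.14.
carrots + spinach: the both-tight solution has a negative serving — not a feasible corner.
bell pepper + strawberries with both targets exact would need a negative amount; discard.
bell pepper + spinach with both tight: 1.811 servings and 3.18 servings → $6.26.
strawberries + spinach with both tight: 3.724 servings and 2.826 servings → $8.42.
So the least-cost plan costs $6.26.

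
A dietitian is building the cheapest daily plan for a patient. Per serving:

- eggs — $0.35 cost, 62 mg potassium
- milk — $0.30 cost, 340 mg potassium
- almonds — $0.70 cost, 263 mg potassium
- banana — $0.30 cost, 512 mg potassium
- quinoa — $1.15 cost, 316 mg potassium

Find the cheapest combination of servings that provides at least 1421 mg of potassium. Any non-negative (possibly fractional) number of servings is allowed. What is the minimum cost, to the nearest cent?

Cost per mg of potassium: banana $0.0006, milk $0.0009, almonds $0.0027, quinoa $0.0036, eggs $0.0056.
With no serving limits, use only banana: 1421 mg / 512 mg = 2.775 servings × $0.30 = $0.83.

$0.83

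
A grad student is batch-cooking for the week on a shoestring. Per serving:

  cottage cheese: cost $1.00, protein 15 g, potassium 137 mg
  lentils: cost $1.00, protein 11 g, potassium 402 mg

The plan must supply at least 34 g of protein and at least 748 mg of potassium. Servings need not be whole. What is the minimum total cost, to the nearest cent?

Compare the cost at each extreme point of the feasible region.
cottage cheese only: max(34/15, 748/137) = 5.46 servings → $5.46.
lentils only: max(34/11, 748/402) = 3.091 servings → $3.09.
cottage cheese + lentils with both tight: 1.203 servings and 1.451 servings → $2.65.
The minimum over all feasible corners is $2.65.

$2.65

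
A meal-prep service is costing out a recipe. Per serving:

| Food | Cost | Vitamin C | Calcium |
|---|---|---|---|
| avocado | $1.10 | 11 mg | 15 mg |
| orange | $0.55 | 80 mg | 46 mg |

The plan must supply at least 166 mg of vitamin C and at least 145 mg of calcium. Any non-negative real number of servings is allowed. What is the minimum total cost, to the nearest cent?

The cheapest plan sits at a corner of the feasible region — with two constraints it uses at most two foods.
avocado only: max(166/11, 145/15) = 15.09 servings → $16.60.
orange only: max(166/80, 145/46) = 3.152 servings → $1.73.
avocado + orange with both tight: 5.712 servings and 1.29 servings → $6.99.
Cheapest feasible corner: $1.73.

$1.73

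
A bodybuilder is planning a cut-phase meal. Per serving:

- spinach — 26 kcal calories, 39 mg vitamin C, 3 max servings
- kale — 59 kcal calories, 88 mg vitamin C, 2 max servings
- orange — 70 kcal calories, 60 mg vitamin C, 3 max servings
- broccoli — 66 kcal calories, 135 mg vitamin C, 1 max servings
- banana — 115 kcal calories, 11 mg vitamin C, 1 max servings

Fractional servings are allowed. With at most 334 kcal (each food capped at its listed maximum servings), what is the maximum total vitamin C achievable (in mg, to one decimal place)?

Vitamin C per kcal: broccoli 2.045, spinach 1.5, kale 1.492, orange 0.8571, banana 0.09565.
Take 1 serving of broccoli: uses 66 kcal, +135.0 mg vitamin C (running total 135.0 mg).
Take 3 servings of spinach: uses 78 kcal, +117.0 mg vitamin C (running total 252.0 mg).
Take 2 servings of kale: uses 118 kcal, +176.0 mg vitamin C (running total 428.0 mg).
Take 1.029 servings of orange: uses 72 kcal, +61.7 mg vitamin C (running total 489.7 mg).
Greedy by best ratio exhausts the calories allowance optimally: 489.7 mg.

489.7 mg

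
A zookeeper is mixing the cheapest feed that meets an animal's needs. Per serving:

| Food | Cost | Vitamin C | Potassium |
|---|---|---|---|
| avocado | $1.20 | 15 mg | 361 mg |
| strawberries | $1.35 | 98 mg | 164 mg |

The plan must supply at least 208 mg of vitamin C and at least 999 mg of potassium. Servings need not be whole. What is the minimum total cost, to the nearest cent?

Compare the cost at each extreme point of the feasible region.
avocado only: max(208/15, 999/361) = 13.87 servings → $16.64.
strawberries only: max(208/98, 999/164) = 6.091 servings → $8.22.
avocado + strawberries with both tight: 1.938 servings and 1.826 servings → $4.79.
So the least-cost plan costs $4.79.

$4.79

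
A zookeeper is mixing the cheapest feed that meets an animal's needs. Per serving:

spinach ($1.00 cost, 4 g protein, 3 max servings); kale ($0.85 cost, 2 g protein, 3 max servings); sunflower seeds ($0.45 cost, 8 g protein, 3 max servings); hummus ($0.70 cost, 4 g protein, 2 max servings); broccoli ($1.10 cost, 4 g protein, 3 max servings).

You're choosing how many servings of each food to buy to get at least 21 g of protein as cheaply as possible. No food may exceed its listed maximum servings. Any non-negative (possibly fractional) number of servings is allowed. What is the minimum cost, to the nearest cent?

$1.18

Cost per g of protein: sunflower seeds $0.0563, hummus $0.1750, spinach $0.2500, broccoli $0.2750, kale $0.4250.
Take 2.625 servings of sunflower seeds: +21.0 g protein for $1.18 (total $1.18, still need 0.0 g).
Greedy by cheapest-per-g is optimal for a single linear constraint, so the minimum cost is $1.18.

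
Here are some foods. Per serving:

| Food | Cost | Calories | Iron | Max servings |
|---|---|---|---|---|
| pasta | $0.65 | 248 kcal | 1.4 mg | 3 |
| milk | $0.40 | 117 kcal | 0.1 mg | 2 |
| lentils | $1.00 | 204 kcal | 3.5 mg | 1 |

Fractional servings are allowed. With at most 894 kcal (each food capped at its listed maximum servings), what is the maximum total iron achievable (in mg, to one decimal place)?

7.4 mg

Iron per kcal: lentils 0.01716, pasta 0.005645, milk 0.0008547.
Take 1 serving of lentils: uses 204 kcal, +3.5 mg iron (running total 3.5 mg).
Take 2.782 servings of pasta: uses 690 kcal, +3.9 mg iron (running total 7.4 mg).
Filling greedily by iron-per-kcal is optimal for one linear limit, giving 7.4 mg.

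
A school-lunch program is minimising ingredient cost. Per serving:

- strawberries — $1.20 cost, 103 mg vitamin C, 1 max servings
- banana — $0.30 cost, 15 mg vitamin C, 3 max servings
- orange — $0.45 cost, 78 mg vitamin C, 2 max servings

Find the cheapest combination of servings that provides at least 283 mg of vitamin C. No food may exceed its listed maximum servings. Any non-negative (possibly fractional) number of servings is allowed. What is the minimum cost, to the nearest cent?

$2.58

Cost per mg of vitamin C: orange $0.0058, strawberries $0.0117, banana $0.0200.
Take 2 servings of orange: +156.0 mg vitamin C for $0.90 (total $0.90, still need 127.0 mg).
Take 1 serving of strawberries: +103.0 mg vitamin C for $1.20 (total $2.10, still need 24.0 mg).
Take 1.6 servings of banana: +24.0 mg vitamin C for $0.48 (total $2.58, still need 0.0 mg).
Greedy by cheapest-per-mg is optimal for a single linear constraint, so the minimum cost is $2.58.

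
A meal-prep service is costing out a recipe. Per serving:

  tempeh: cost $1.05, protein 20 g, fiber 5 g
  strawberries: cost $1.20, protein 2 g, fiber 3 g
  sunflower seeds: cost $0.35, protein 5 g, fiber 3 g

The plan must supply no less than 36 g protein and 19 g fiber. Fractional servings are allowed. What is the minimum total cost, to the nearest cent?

Two binding constraints pin down two serving amounts, so the optimal mix uses at most two foods. The candidates are each food alone (scaled to the tighter of protein/fiber) and each pair with both constraints tight.
tempeh only: max(36/20, 19/5) = 3.8 servings → $3.99.
strawberries only: max(36/2, 19/3) = 18 servings → $21.60.
sunflower seeds only: max(36/5, 19/3) = 7.2 servings → $2.52.
tempeh + strawberries with both tight: 1.4 servings and 4 servings → $6.27.
tempeh + sunflower seeds with both tight: 0.3714 servings and 5.714 servings → $2.39.
strawberries + sunflower seeds: the both-tight solution has a negative serving — not a feasible corner.
The minimum over all feasible corners is $2.39.

$2.39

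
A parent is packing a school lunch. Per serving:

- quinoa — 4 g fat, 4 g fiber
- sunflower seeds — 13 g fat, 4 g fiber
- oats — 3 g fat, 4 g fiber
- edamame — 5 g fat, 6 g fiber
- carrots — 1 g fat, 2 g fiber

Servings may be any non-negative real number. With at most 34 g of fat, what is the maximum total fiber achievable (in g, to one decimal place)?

Fiber per g fat: carrots 2, oats 1.333, edamame 1.2, quinoa 1, sunflower seeds 0.3077.
With no serving limits, spend the whole fat allowance on carrots: 34 g / 1 g × 2 g = 68.0 g.

68.0 g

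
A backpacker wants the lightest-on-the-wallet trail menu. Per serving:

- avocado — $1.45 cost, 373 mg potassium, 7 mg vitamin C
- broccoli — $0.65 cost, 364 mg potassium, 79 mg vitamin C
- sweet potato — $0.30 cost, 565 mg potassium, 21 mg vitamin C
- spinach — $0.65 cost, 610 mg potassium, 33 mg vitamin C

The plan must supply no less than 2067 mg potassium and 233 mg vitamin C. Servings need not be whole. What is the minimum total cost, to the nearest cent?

An LP optimum is at a vertex; with two nutrient constraints at most two foods are used. Check each candidate.
avocado only: max(2067/373, 233/7) = 33.29 servings → $48.26.
broccoli only: max(2067/364, 233/79) = 5.679 servings → $3.69.
sweet potato only: max(2067/565, 233/21) = 11.1 servings → $3.33.
spinach only: max(2067/610, 233/33) = 7.061 servings → $4.59.
avocado + broccoli with both tight: 2.915 servings and 2.691 servings → $5.98.
avocado + sweet potato with both targets exact would need a negative amount; discard.
avocado + spinach: intersection lies outside the first quadrant.
broccoli + sweet potato with both tight: 2.385 servings and 2.122 servings → $2.19.
broccoli + spinach with both tight: 2.043 servings and 2.169 servings → $2.74.
sweet potato + spinach: the both-tight solution has a negative serving — not a feasible corner.
The minimum over all feasible corners is $2.19.

$2.19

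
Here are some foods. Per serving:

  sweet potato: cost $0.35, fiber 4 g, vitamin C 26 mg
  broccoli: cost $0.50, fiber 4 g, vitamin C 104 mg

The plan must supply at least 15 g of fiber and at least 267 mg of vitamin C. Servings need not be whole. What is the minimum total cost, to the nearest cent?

$1.64

At the optimum either one food covers both requirements or two foods hit both targets exactly; no other combination can be cheaper.
sweet potato only: max(15/4, 267/26) = 10.27 servings → $3.59.
broccoli only: max(15/4, 267/104) = 3.75 servings → $1.88.
sweet potato + broccoli with both tight: 1.577 servings and 2.173 servings → $1.64.
Cheapest feasible corner: $1.64.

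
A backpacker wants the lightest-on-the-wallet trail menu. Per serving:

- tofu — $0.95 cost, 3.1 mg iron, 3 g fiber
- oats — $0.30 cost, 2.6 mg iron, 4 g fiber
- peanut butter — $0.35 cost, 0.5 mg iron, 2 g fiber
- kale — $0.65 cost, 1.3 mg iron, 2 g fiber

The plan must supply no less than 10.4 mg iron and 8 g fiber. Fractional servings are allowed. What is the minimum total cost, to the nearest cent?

$1.20

This is a tiny linear program; its minimum lies at a vertex of the feasible set. List the vertices and price them.
tofu only: max(10.4/3.1, 8/3) = 3.355 servings → $3.19.
oats only: max(10.4/2.6, 8/4) = 4 servings → $1.20.
peanut butter only: max(10.4/0.5, 8/2) = 20.8 servings → $7.28.
kale only: max(10.4/1.3, 8/2) = 8 servings → $5.20.
tofu + oats with both targets exact would need a negative amount; discard.
tofu + peanut butter: intersection lies outside the first quadrant.
tofu + kale: intersection lies outside the first quadrant.
oats + peanut butter: the both-tight solution has a negative serving — not a feasible corner.
oats + kale (both tight): parallel constraints — no distinct corner.
peanut butter + kale: intersection lies outside the first quadrant.
So the least-cost plan costs $1.20.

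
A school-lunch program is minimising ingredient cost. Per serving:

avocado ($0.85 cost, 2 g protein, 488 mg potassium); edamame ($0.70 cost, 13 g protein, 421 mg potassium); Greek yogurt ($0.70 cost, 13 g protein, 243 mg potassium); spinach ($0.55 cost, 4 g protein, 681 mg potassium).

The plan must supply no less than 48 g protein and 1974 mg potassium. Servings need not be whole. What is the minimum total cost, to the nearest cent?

Two binding constraints pin down two serving amounts, so the optimal mix uses at most two foods. The candidates are each food alone (scaled to the tighter of protein/potassium) and each pair with both constraints tight.
avocado only: max(48/2, 1974/488) = 24 servings → $20.40.
edamame only: max(48/13, 1974/421) = 4.689 servings → $3.28.
Greek yogurt only: max(48/13, 1974/243) = 8.123 servings → $5.69.
spinach only: max(48/4, 1974/681) = 12 servings → $6.60.
avocado + edamame with both tight: 0.9913 servings and 3.54 servings → $3.32.
avocado + Greek yogurt with both tight: 2.39 servings and 3.325 servings → $4.36.
avocado + spinach: intersection lies outside the first quadrant.
edamame + Greek yogurt with both targets exact would need a negative amount; discard.
edamame + spinach with both tight: 3.458 servings and 0.7608 servings → $2.84.
Greek yogurt + spinach with both tight: 3.146 servings and 1.776 servings → $3.18.
The minimum over all feasible corners is $2.84.

$2.84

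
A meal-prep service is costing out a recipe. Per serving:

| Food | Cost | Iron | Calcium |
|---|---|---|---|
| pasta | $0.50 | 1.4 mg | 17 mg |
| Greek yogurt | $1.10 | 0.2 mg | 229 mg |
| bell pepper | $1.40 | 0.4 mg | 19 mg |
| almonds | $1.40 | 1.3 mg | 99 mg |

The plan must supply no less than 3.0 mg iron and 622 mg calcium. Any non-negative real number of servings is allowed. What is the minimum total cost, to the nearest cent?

$3.73

The cheapest plan sits at a corner of the feasible region — with two constraints it uses at most two foods.
pasta only: max(3.0/1.4, 622/17) = 36.59 servings → $18.29.
Greek yogurt only: max(3.0/0.2, 622/229) = 15 servings → $16.50.
bell pepper only: max(3.0/0.4, 622/19) = 32.74 servings → $45.83.
almonds only: max(3.0/1.3, 622/99) = 6.283 servings → $8.80.
pasta + Greek yogurt with both tight: 1.774 servings and 2.584 servings → $3.73.
pasta + bell pepper: intersection lies outside the first quadrant.
pasta + almonds with both targets exact would need a negative amount; discard.
Greek yogurt + bell pepper with both tight: 2.185 servings and 6.408 servings → $11.37.
Greek yogurt + almonds with both tight: 1.841 servings and 2.024 servings → $4.86.
bell pepper + almonds: the both-tight solution has a negative serving — not a feasible corner.
So the least-cost plan costs $3.73.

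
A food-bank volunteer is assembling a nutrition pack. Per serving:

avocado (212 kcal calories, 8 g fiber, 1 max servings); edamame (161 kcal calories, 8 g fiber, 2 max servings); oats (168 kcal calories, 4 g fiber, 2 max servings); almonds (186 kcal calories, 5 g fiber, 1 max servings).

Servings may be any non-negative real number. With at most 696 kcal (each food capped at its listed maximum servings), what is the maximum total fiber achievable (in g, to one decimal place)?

Fiber per kcal: edamame 0.04969, avocado 0.03774, almonds 0.02688, oats 0.02381.
Take 2 servings of edamame: uses 322 kcal, +16.0 g fiber (running total 16.0 g).
Take 1 serving of avocado: uses 212 kcal, +8.0 g fiber (running total 24.0 g).
Take 0.871 servings of almonds: uses 162 kcal, +4.4 g fiber (running total 28.4 g).
Filling greedily by fiber-per-kcal is optimal for one linear limit, giving 28.4 g.

28.4 g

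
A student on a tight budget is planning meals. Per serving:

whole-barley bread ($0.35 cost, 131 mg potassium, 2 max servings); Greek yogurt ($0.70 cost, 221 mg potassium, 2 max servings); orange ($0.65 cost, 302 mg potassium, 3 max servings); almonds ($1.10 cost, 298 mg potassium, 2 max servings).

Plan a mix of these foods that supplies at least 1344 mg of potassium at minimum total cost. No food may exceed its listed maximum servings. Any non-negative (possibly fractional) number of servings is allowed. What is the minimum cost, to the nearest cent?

Cost per mg of potassium: orange $0.0022, whole-barley bread $0.0027, Greek yogurt $0.0032, almonds $0.0037.
Take 3 servings of orange: +906.0 mg potassium for $1.95 (total $1.95, still need 438.0 mg).
Take 2 servings of whole-barley bread: +262.0 mg potassium for $0.70 (total $2.65, still need 176.0 mg).
Take 0.7964 servings of Greek yogurt: +176.0 mg potassium for $0.56 (total $3.21, still need 0.0 mg).
Filling from the cheapest source first is optimal under one linear minimum: $3.21.

$3.21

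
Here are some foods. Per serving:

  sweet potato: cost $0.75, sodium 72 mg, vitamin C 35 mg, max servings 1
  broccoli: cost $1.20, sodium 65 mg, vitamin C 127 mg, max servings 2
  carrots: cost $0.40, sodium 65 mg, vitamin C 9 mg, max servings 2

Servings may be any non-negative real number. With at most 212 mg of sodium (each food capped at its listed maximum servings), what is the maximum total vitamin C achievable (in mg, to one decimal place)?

Vitamin C per mg sodium: broccoli 1.954, sweet potato 0.4861, carrots 0.1385.
Take 2 servings of broccoli: uses 130 mg sodium, +254.0 mg vitamin C (running total 254.0 mg).
Take 1 serving of sweet potato: uses 72 mg sodium, +35.0 mg vitamin C (running total 289.0 mg).
Take 0.1538 servings of carrots: uses 10 mg sodium, +1.4 mg vitamin C (running total 290.4 mg).
Filling greedily by vitamin C-per-mg sodium is optimal for one linear limit, giving 290.4 mg.

290.4 mg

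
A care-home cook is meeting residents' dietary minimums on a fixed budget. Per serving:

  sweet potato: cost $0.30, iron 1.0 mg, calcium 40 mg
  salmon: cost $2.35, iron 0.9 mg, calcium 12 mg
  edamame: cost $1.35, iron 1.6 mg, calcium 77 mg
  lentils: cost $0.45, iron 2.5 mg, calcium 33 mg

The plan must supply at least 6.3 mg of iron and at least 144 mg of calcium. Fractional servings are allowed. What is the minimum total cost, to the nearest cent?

$1.41

The cheapest plan sits at a corner of the feasible region — with two constraints it uses at most two foods.
sweet potato only: max(6.3/1.0, 144/40) = 6.3 servings → $1.89.
salmon only: max(6.3/0.9, 144/12) = 12 servings → $28.20.
edamame only: max(6.3/1.6, 144/77) = 3.938 servings → $5.32.
lentils only: max(6.3/2.5, 144/33) = 4.364 servings → $1.96.
sweet potato + salmon with both tight: 2.25 servings and 4.5 servings → $11.25.
sweet potato + edamame: intersection lies outside the first quadrant.
sweet potato + lentils with both tight: 2.27 servings and 1.612 servings → $1.41.
salmon + edamame with both tight: 5.084 servings and 1.078 servings → $13.40.
salmon + lentils with both targets exact would need a negative amount; discard.
edamame + lentils with both tight: 1.089 servings and 1.823 servings → $2.29.
Cheapest feasible corner: $1.41.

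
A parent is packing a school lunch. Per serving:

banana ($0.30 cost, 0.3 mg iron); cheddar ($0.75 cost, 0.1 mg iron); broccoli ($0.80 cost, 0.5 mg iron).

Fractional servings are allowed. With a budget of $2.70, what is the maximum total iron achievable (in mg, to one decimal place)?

2.7 mg

Iron per dollar: banana 1, broccoli 0.625, cheddar 0.1333.
With no serving limits, spend the whole cost allowance on banana: $2.70 / $0.30 × 0.3 mg = 2.7 mg.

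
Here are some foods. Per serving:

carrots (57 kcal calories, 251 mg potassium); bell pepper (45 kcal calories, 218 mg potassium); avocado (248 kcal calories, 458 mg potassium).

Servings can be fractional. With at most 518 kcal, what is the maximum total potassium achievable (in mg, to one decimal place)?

Potassium per kcal: bell pepper 4.844, carrots 4.404, avocado 1.847.
With no serving limits, spend the whole calories allowance on bell pepper: 518 kcal / 45 kcal × 218 mg = 2509.4 mg.

2509.4 mg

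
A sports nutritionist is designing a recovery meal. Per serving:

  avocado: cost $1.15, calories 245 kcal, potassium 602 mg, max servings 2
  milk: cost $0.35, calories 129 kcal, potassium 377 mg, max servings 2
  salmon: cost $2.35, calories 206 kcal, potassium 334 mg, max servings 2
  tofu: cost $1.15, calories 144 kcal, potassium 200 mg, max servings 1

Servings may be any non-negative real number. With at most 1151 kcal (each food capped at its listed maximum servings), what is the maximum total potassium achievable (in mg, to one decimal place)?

2611.4 mg

Potassium per kcal: milk 2.922, avocado 2.457, salmon 1.621, tofu 1.389.
Take 2 servings of milk: uses 258 kcal, +754.0 mg potassium (running total 754.0 mg).
Take 2 servings of avocado: uses 490 kcal, +1204.0 mg potassium (running total 1958.0 mg).
Take 1.956 servings of salmon: uses 403 kcal, +653.4 mg potassium (running total 2611.4 mg).
Greedy by best ratio exhausts the calories allowance optimally: 2611.4 mg.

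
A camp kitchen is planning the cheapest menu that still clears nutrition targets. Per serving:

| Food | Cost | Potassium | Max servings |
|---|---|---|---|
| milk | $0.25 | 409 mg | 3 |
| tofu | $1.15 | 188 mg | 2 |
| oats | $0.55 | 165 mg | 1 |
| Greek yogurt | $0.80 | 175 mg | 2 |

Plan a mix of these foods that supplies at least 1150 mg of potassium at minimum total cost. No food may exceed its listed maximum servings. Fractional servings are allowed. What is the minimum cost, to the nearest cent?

$0.70

Cost per mg of potassium: milk $0.0006, oats $0.0033, Greek yogurt $0.0046, tofu $0.0061.
Take 2.812 servings of milk: +1150.0 mg potassium for $0.70 (total $0.70, still need 0.0 mg).
Filling from the cheapest source first is optimal under one linear minimum: $0.70.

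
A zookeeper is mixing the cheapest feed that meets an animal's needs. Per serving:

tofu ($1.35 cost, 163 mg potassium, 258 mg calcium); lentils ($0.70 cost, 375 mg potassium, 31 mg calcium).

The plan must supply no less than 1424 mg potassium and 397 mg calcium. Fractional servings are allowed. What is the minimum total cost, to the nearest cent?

$3.85

Two binding constraints pin down two serving amounts, so the optimal mix uses at most two foods. The candidates are each food alone (scaled to the tighter of potassium/calcium) and each pair with both constraints tight.
tofu only: max(1424/163, 397/258) = 8.736 servings → $11.79.
lentils only: max(1424/375, 397/31) = 12.81 servings → $8.96.
tofu + lentils with both tight: 1.142 servings and 3.301 servings → $3.85.
The minimum over all feasible corners is $3.85.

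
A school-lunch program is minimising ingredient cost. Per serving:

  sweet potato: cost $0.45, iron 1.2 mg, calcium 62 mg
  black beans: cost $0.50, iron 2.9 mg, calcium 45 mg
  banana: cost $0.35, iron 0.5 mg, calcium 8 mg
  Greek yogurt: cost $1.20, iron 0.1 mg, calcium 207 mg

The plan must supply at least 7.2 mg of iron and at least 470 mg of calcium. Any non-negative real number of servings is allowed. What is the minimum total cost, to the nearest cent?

This is a tiny linear program; its minimum lies at a vertex of the feasible set. List the vertices and price them.
sweet potato only: max(7.2/1.2, 470/62) = 7.581 servings → $3.41.
black beans only: max(7.2/2.9, 470/45) = 10.44 servings → $5.22.
banana only: max(7.2/0.5, 470/8) = 58.75 servings → $20.56.
Greek yogurt only: max(7.2/0.1, 470/207) = 72 servings → $86.40.
sweet potato + black beans: intersection lies outside the first quadrant.
sweet potato + banana with both targets exact would need a negative amount; discard.
sweet potato + Greek yogurt with both tight: 5.96 servings and 0.4855 servings → $3.26.
black beans + banana: the both-tight solution has a negative serving — not a feasible corner.
black beans + Greek yogurt with both tight: 2.423 servings and 1.744 servings → $3.30.
banana + Greek yogurt with both tight: 14.05 servings and 1.727 servings → $6.99.
Cheapest feasible corner: $3.26.

$3.26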